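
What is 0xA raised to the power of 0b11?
Convert 0xA (hexadecimal) → 10 (decimal)
Convert 0b11 (binary) → 2 + 1 = 3 (decimal)
Compute 10 ^ 3 = 1000
1000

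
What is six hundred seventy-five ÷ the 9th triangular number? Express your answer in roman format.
Convert six hundred seventy-five (English words) → 6×100 + 75 = 675 (decimal)
Convert the 9th triangular number (triangular index) → 9×10/2 = 45 (decimal)
Compute 675 ÷ 45 = 15
Convert 15 (decimal) → 15 = 10 + 5 → XV (Roman numeral)
XV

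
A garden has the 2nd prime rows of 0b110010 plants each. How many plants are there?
Convert 0b110010 (binary) → 32 + 16 + 2 = 50 (decimal)
Convert the 2nd prime (prime index) → 3 (decimal)
Compute 50 × 3 = 150
150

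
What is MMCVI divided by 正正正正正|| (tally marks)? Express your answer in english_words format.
Convert MMCVI (Roman numeral) → 1000 + 1000 + 100 + 5 + 1 = 2106 (decimal)
Convert 正正正正正|| (tally marks) → 5 + 5 + 5 + 5 + 5 + 2 = 27 (decimal)
Compute 2106 ÷ 27 = 78
Convert 78 (decimal) → seventy-eight (English words)
seventy-eight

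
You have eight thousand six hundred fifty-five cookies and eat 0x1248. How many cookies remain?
Convert eight thousand six hundred fifty-five (English words) → 8×1000 + 6×100 + 55 = 8655 (decimal)
Convert 0x1248 (hexadecimal) → 1×4096 + 2×256 + 4×16 + 8 = 4680 (decimal)
Compute 8655 - 4680 = 3975
3975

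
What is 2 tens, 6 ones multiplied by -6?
Convert 2 tens, 6 ones (place-value notation) → 2×10 + 6 = 26 (decimal)
Compute 26 × -6 = -156
-156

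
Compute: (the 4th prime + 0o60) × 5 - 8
Convert the 4th prime (prime index) → 7 (decimal)
Convert 0o60 (octal) → 6×8 = 48 (decimal)
Expression in decimal: (7 + 48) × 5 - 8
Parentheses first: 7 + 48 = 55
Multiply: 55 × 5 = 275
Subtract: 275 - 8 = 267
267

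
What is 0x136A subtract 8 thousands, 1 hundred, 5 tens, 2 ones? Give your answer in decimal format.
Convert 0x136A (hexadecimal) → 1×4096 + 3×256 + 6×16 + 10 = 4970 (decimal)
Convert 8 thousands, 1 hundred, 5 tens, 2 ones (place-value notation) → 8×1000 + 1×100 + 5×10 + 2 = 8152 (decimal)
Compute 4970 - 8152 = -3182
-3182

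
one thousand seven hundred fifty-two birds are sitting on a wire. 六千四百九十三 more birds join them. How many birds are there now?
Convert one thousand seven hundred fifty-two (English words) → 1×1000 + 7×100 + 52 = 1752 (decimal)
Convert 六千四百九十三 (Chinese numeral) → 6×1000 + 4×100 + 9×10 + 3 = 6493 (decimal)
Compute 1752 + 6493 = 8245
8245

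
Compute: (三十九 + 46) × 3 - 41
Convert 三十九 (Chinese numeral) → 3×10 + 9 = 39 (decimal)
Expression in decimal: (39 + 46) × 3 - 41
Parentheses first: 39 + 46 = 85
Multiply: 85 × 3 = 255
Subtract: 255 - 41 = 214
214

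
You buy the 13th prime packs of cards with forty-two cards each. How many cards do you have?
Convert forty-two (English words) → 42 (decimal)
Convert the 13th prime (prime index) → 41 (decimal)
Compute 42 × 41 = 1722
1722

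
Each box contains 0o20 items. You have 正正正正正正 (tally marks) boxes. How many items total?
Convert 0o20 (octal) → 2×8 = 16 (decimal)
Convert 正正正正正正 (tally marks) → 5 + 5 + 5 + 5 + 5 + 5 = 30 (decimal)
Compute 16 × 30 = 480
480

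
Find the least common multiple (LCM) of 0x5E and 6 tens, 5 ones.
Convert 0x5E (hexadecimal) → 5×16 + 14 = 94 (decimal)
Convert 6 tens, 5 ones (place-value notation) → 6×10 + 5 = 65 (decimal)
Compute lcm(94, 65) = 6110
6110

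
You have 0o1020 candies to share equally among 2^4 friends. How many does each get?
Convert 0o1020 (octal) → 1×512 + 2×8 = 528 (decimal)
Convert 2^4 (power) → 16 (decimal)
Compute 528 ÷ 16 = 33
33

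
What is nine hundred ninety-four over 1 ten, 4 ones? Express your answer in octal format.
Convert nine hundred ninety-four (English words) → 9×100 + 94 = 994 (decimal)
Convert 1 ten, 4 ones (place-value notation) → 1×10 + 4 = 14 (decimal)
Compute 994 ÷ 14 = 71
Convert 71 (decimal) → 71 = 1×64 + 7 → 0o107 (octal)
0o107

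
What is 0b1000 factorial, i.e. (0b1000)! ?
Convert 0b1000 (binary) → 8 (decimal)
Compute 8! = 40320
40320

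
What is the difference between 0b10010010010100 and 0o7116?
Convert 0b10010010010100 (binary) → 8192 + 1024 + 128 + 16 + 4 = 9364 (decimal)
Convert 0o7116 (octal) → 7×512 + 1×64 + 1×8 + 6 = 3662 (decimal)
Difference: |9364 - 3662| = 5702
5702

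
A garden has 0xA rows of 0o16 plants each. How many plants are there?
Convert 0o16 (octal) → 1×8 + 6 = 14 (decimal)
Convert 0xA (hexadecimal) → 10 (decimal)
Compute 14 × 10 = 140
140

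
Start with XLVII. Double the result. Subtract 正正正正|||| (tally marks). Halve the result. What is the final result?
Convert XLVII (Roman numeral) → 40 + 5 + 1 + 1 = 47 (decimal)
Start: 47
47 × 2 = 94
Convert 正正正正|||| (tally marks) → 5 + 5 + 5 + 5 + 4 = 24 (decimal)
94 - 24 = 70
70 ÷ 2 = 35
35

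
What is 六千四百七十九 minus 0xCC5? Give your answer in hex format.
Convert 六千四百七十九 (Chinese numeral) → 6×1000 + 4×100 + 7×10 + 9 = 6479 (decimal)
Convert 0xCC5 (hexadecimal) → 12×256 + 12×16 + 5 = 3269 (decimal)
Compute 6479 - 3269 = 3210
Convert 3210 (decimal) → 3210 = 12×256 + 8×16 + 10 → 0xC8A (hexadecimal)
0xC8A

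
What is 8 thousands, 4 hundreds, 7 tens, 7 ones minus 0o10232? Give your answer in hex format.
Convert 8 thousands, 4 hundreds, 7 tens, 7 ones (place-value notation) → 8×1000 + 4×100 + 7×10 + 7 = 8477 (decimal)
Convert 0o10232 (octal) → 1×4096 + 2×64 + 3×8 + 2 = 4250 (decimal)
Compute 8477 - 4250 = 4227
Convert 4227 (decimal) → 4227 = 1×4096 + 8×16 + 3 → 0x1083 (hexadecimal)
0x1083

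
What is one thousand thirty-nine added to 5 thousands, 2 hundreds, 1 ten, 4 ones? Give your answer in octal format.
Convert one thousand thirty-nine (English words) → 1×1000 + 39 = 1039 (decimal)
Convert 5 thousands, 2 hundreds, 1 ten, 4 ones (place-value notation) → 5×1000 + 2×100 + 1×10 + 4 = 5214 (decimal)
Compute 1039 + 5214 = 6253
Convert 6253 (decimal) → 6253 = 1×4096 + 4×512 + 1×64 + 5×8 + 5 → 0o14155 (octal)
0o14155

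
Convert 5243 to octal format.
Convert 5243 (decimal) → 5243 = 1×4096 + 2×512 + 1×64 + 7×8 + 3 → 0o12173 (octal)
0o12173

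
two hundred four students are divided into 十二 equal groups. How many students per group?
Convert two hundred four (English words) → 2×100 + 4 = 204 (decimal)
Convert 十二 (Chinese numeral) → 1×10 + 2 = 12 (decimal)
Compute 204 ÷ 12 = 17
17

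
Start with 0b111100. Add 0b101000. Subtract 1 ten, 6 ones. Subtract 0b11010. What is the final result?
Convert 0b111100 (binary) → 32 + 16 + 8 + 4 = 60 (decimal)
Start: 60
Convert 0b101000 (binary) → 32 + 8 = 40 (decimal)
60 + 40 = 100
Convert 1 ten, 6 ones (place-value notation) → 1×10 + 6 = 16 (decimal)
100 - 16 = 84
Convert 0b11010 (binary) → 16 + 8 + 2 = 26 (decimal)
84 - 26 = 58
58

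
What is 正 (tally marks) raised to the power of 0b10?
Convert 正 (tally marks) → 5 (decimal)
Convert 0b10 (binary) → 2 (decimal)
Compute 5 ^ 2 = 25
25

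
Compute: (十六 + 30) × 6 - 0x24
Convert 十六 (Chinese numeral) → 1×10 + 6 = 16 (decimal)
Convert 0x24 (hexadecimal) → 2×16 + 4 = 36 (decimal)
Expression in decimal: (16 + 30) × 6 - 36
Parentheses first: 16 + 30 = 46
Multiply: 46 × 6 = 276
Subtract: 276 - 36 = 240
240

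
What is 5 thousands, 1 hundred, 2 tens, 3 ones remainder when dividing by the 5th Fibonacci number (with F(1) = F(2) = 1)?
Convert 5 thousands, 1 hundred, 2 tens, 3 ones (place-value notation) → 5×1000 + 1×100 + 2×10 + 3 = 5123 (decimal)
Convert the 5th Fibonacci number (with F(1) = F(2) = 1) (Fibonacci index) → 1, 1, 2, 3, 5 → 5 (decimal)
Compute 5123 mod 5 = 3
3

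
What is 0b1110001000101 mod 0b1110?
Convert 0b1110001000101 (binary) → 4096 + 2048 + 1024 + 64 + 4 + 1 = 7237 (decimal)
Convert 0b1110 (binary) → 8 + 4 + 2 = 14 (decimal)
Compute 7237 mod 14 = 13
13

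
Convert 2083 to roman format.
Convert 2083 (decimal) → 2083 = 1000 + 1000 + 50 + 10 + 10 + 10 + 1 + 1 + 1 → MMLXXXIII (Roman numeral)
MMLXXXIII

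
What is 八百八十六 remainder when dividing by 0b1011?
Convert 八百八十六 (Chinese numeral) → 8×100 + 8×10 + 6 = 886 (decimal)
Convert 0b1011 (binary) → 8 + 2 + 1 = 11 (decimal)
Compute 886 mod 11 = 6
6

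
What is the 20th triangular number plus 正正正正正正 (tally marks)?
The 20th triangular number = 20×21/2 = 210
Convert 正正正正正正 (tally marks) → 5 + 5 + 5 + 5 + 5 + 5 = 30 (decimal)
Compute 210 + 30 = 240
240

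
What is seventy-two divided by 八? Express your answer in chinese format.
Convert seventy-two (English words) → 72 (decimal)
Convert 八 (Chinese numeral) → 8 (decimal)
Compute 72 ÷ 8 = 9
Convert 9 (decimal) → 九 (Chinese numeral)
九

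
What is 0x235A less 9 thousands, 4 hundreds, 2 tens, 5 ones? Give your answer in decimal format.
Convert 0x235A (hexadecimal) → 2×4096 + 3×256 + 5×16 + 10 = 9050 (decimal)
Convert 9 thousands, 4 hundreds, 2 tens, 5 ones (place-value notation) → 9×1000 + 4×100 + 2×10 + 5 = 9425 (decimal)
Compute 9050 - 9425 = -375
-375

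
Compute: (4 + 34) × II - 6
Convert II (Roman numeral) → 1 + 1 = 2 (decimal)
Expression in decimal: (4 + 34) × 2 - 6
Parentheses first: 4 + 34 = 38
Multiply: 38 × 2 = 76
Subtract: 76 - 6 = 70
70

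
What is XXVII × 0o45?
Convert XXVII (Roman numeral) → 10 + 10 + 5 + 1 + 1 = 27 (decimal)
Convert 0o45 (octal) → 4×8 + 5 = 37 (decimal)
Compute 27 × 37 = 999
999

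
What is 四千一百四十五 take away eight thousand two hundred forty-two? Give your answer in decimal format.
Convert 四千一百四十五 (Chinese numeral) → 4×1000 + 1×100 + 4×10 + 5 = 4145 (decimal)
Convert eight thousand two hundred forty-two (English words) → 8×1000 + 2×100 + 42 = 8242 (decimal)
Compute 4145 - 8242 = -4097
-4097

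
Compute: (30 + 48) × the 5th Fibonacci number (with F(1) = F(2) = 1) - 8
Convert the 5th Fibonacci number (with F(1) = F(2) = 1) (Fibonacci index) → 1, 1, 2, 3, 5 → 5 (decimal)
Expression in decimal: (30 + 48) × 5 - 8
Parentheses first: 30 + 48 = 78
Multiply: 78 × 5 = 390
Subtract: 390 - 8 = 382
382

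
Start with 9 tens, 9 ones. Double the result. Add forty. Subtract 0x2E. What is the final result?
Convert 9 tens, 9 ones (place-value notation) → 9×10 + 9 = 99 (decimal)
Start: 99
99 × 2 = 198
Convert forty (English words) → 40 (decimal)
198 + 40 = 238
Convert 0x2E (hexadecimal) → 2×16 + 14 = 46 (decimal)
238 - 46 = 192
192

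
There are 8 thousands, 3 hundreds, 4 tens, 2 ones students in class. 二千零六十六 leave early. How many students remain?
Convert 8 thousands, 3 hundreds, 4 tens, 2 ones (place-value notation) → 8×1000 + 3×100 + 4×10 + 2 = 8342 (decimal)
Convert 二千零六十六 (Chinese numeral) → 2×1000 + 6×10 + 6 = 2066 (decimal)
Compute 8342 - 2066 = 6276
6276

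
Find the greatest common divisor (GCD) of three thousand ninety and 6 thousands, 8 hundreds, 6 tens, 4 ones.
Convert three thousand ninety (English words) → 3×1000 + 90 = 3090 (decimal)
Convert 6 thousands, 8 hundreds, 6 tens, 4 ones (place-value notation) → 6×1000 + 8×100 + 6×10 + 4 = 6864 (decimal)
Compute gcd(3090, 6864) = 6
6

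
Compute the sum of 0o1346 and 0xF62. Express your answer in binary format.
Convert 0o1346 (octal) → 1×512 + 3×64 + 4×8 + 6 = 742 (decimal)
Convert 0xF62 (hexadecimal) → 15×256 + 6×16 + 2 = 3938 (decimal)
Compute 742 + 3938 = 4680
Convert 4680 (decimal) → 4680 = 4096 + 512 + 64 + 8 → 0b1001001001000 (binary)
0b1001001001000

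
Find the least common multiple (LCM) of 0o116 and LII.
Convert 0o116 (octal) → 1×64 + 1×8 + 6 = 78 (decimal)
Convert LII (Roman numeral) → 50 + 1 + 1 = 52 (decimal)
Compute lcm(78, 52) = 156
156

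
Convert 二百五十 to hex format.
Convert 二百五十 (Chinese numeral) → 2×100 + 5×10 = 250 (decimal)
Convert 250 (decimal) → 250 = 15×16 + 10 → 0xFA (hexadecimal)
0xFA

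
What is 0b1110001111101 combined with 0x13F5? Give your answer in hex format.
Convert 0b1110001111101 (binary) → 4096 + 2048 + 1024 + 64 + 32 + 16 + 8 + 4 + 1 = 7293 (decimal)
Convert 0x13F5 (hexadecimal) → 1×4096 + 3×256 + 15×16 + 5 = 5109 (decimal)
Compute 7293 + 5109 = 12402
Convert 12402 (decimal) → 12402 = 3×4096 + 7×16 + 2 → 0x3072 (hexadecimal)
0x3072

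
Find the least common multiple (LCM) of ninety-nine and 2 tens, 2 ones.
Convert ninety-nine (English words) → 99 (decimal)
Convert 2 tens, 2 ones (place-value notation) → 2×10 + 2 = 22 (decimal)
Compute lcm(99, 22) = 198
198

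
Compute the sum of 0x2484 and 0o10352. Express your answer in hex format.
Convert 0x2484 (hexadecimal) → 2×4096 + 4×256 + 8×16 + 4 = 9348 (decimal)
Convert 0o10352 (octal) → 1×4096 + 3×64 + 5×8 + 2 = 4330 (decimal)
Compute 9348 + 4330 = 13678
Convert 13678 (decimal) → 13678 = 3×4096 + 5×256 + 6×16 + 14 → 0x356E (hexadecimal)
0x356E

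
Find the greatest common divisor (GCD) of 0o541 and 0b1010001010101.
Convert 0o541 (octal) → 5×64 + 4×8 + 1 = 353 (decimal)
Convert 0b1010001010101 (binary) → 4096 + 1024 + 64 + 16 + 4 + 1 = 5205 (decimal)
Compute gcd(353, 5205) = 1
1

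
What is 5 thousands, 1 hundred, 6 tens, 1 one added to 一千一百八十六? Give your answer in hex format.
Convert 5 thousands, 1 hundred, 6 tens, 1 one (place-value notation) → 5×1000 + 1×100 + 6×10 + 1 = 5161 (decimal)
Convert 一千一百八十六 (Chinese numeral) → 1×1000 + 1×100 + 8×10 + 6 = 1186 (decimal)
Compute 5161 + 1186 = 6347
Convert 6347 (decimal) → 6347 = 1×4096 + 8×256 + 12×16 + 11 → 0x18CB (hexadecimal)
0x18CB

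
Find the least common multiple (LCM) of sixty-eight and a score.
Convert sixty-eight (English words) → 68 (decimal)
Convert a score (colloquial) → 20 (decimal)
Compute lcm(68, 20) = 340
340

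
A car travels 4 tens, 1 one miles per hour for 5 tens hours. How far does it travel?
Convert 4 tens, 1 one (place-value notation) → 4×10 + 1 = 41 (decimal)
Convert 5 tens (place-value notation) → 5×10 = 50 (decimal)
Compute 41 × 50 = 2050
2050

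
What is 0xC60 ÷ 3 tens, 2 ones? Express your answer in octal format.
Convert 0xC60 (hexadecimal) → 12×256 + 6×16 = 3168 (decimal)
Convert 3 tens, 2 ones (place-value notation) → 3×10 + 2 = 32 (decimal)
Compute 3168 ÷ 32 = 99
Convert 99 (decimal) → 99 = 1×64 + 4×8 + 3 → 0o143 (octal)
0o143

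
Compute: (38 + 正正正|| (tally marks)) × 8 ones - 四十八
Convert 正正正|| (tally marks) → 5 + 5 + 5 + 2 = 17 (decimal)
Convert 8 ones (place-value notation) → 8 (decimal)
Convert 四十八 (Chinese numeral) → 4×10 + 8 = 48 (decimal)
Expression in decimal: (38 + 17) × 8 - 48
Parentheses first: 38 + 17 = 55
Multiply: 55 × 8 = 440
Subtract: 440 - 48 = 392
392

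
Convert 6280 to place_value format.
Convert 6280 (decimal) → 6280 = 6×1000 + 2×100 + 8×10 → 6 thousands, 2 hundreds, 8 tens (place-value notation)
6 thousands, 2 hundreds, 8 tens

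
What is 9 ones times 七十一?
Convert 9 ones (place-value notation) → 9 (decimal)
Convert 七十一 (Chinese numeral) → 7×10 + 1 = 71 (decimal)
Compute 9 × 71 = 639
639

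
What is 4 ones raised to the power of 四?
Convert 4 ones (place-value notation) → 4 (decimal)
Convert 四 (Chinese numeral) → 4 (decimal)
Compute 4 ^ 4 = 256
256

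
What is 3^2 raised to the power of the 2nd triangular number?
Convert 3^2 (power) → 9 (decimal)
Convert the 2nd triangular number (triangular index) → 2×3/2 = 3 (decimal)
Compute 9 ^ 3 = 729
729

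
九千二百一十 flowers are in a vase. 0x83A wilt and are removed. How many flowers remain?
Convert 九千二百一十 (Chinese numeral) → 9×1000 + 2×100 + 1×10 = 9210 (decimal)
Convert 0x83A (hexadecimal) → 8×256 + 3×16 + 10 = 2106 (decimal)
Compute 9210 - 2106 = 7104
7104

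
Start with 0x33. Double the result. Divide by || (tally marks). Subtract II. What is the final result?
Convert 0x33 (hexadecimal) → 3×16 + 3 = 51 (decimal)
Start: 51
51 × 2 = 102
Convert || (tally marks) → 2 (decimal)
102 ÷ 2 = 51
Convert II (Roman numeral) → 1 + 1 = 2 (decimal)
51 - 2 = 49
49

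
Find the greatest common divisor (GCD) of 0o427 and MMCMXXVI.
Convert 0o427 (octal) → 4×64 + 2×8 + 7 = 279 (decimal)
Convert MMCMXXVI (Roman numeral) → 1000 + 1000 + 900 + 10 + 10 + 5 + 1 = 2926 (decimal)
Compute gcd(279, 2926) = 1
1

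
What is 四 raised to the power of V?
Convert 四 (Chinese numeral) → 4 (decimal)
Convert V (Roman numeral) → 5 (decimal)
Compute 4 ^ 5 = 1024
1024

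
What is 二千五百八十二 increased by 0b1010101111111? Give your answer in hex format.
Convert 二千五百八十二 (Chinese numeral) → 2×1000 + 5×100 + 8×10 + 2 = 2582 (decimal)
Convert 0b1010101111111 (binary) → 4096 + 1024 + 256 + 64 + 32 + 16 + 8 + 4 + 2 + 1 = 5503 (decimal)
Compute 2582 + 5503 = 8085
Convert 8085 (decimal) → 8085 = 1×4096 + 15×256 + 9×16 + 5 → 0x1F95 (hexadecimal)
0x1F95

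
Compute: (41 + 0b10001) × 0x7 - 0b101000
Convert 0b10001 (binary) → 16 + 1 = 17 (decimal)
Convert 0x7 (hexadecimal) → 7 (decimal)
Convert 0b101000 (binary) → 32 + 8 = 40 (decimal)
Expression in decimal: (41 + 17) × 7 - 40
Parentheses first: 41 + 17 = 58
Multiply: 58 × 7 = 406
Subtract: 406 - 40 = 366
366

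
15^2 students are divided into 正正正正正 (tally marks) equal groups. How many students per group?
Convert 15^2 (power) → 225 (decimal)
Convert 正正正正正 (tally marks) → 5 + 5 + 5 + 5 + 5 = 25 (decimal)
Compute 225 ÷ 25 = 9
9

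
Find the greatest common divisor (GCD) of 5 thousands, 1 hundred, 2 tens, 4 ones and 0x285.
Convert 5 thousands, 1 hundred, 2 tens, 4 ones (place-value notation) → 5×1000 + 1×100 + 2×10 + 4 = 5124 (decimal)
Convert 0x285 (hexadecimal) → 2×256 + 8×16 + 5 = 645 (decimal)
Compute gcd(5124, 645) = 3
3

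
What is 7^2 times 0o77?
Convert 7^2 (power) → 49 (decimal)
Convert 0o77 (octal) → 7×8 + 7 = 63 (decimal)
Compute 49 × 63 = 3087
3087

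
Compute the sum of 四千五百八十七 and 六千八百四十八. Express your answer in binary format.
Convert 四千五百八十七 (Chinese numeral) → 4×1000 + 5×100 + 8×10 + 7 = 4587 (decimal)
Convert 六千八百四十八 (Chinese numeral) → 6×1000 + 8×100 + 4×10 + 8 = 6848 (decimal)
Compute 4587 + 6848 = 11435
Convert 11435 (decimal) → 11435 = 8192 + 2048 + 1024 + 128 + 32 + 8 + 2 + 1 → 0b10110010101011 (binary)
0b10110010101011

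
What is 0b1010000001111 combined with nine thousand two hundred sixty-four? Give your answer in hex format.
Convert 0b1010000001111 (binary) → 4096 + 1024 + 8 + 4 + 2 + 1 = 5135 (decimal)
Convert nine thousand two hundred sixty-four (English words) → 9×1000 + 2×100 + 64 = 9264 (decimal)
Compute 5135 + 9264 = 14399
Convert 14399 (decimal) → 14399 = 3×4096 + 8×256 + 3×16 + 15 → 0x383F (hexadecimal)
0x383F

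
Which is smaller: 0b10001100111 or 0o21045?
Convert 0b10001100111 (binary) → 1024 + 64 + 32 + 4 + 2 + 1 = 1127 (decimal)
Convert 0o21045 (octal) → 2×4096 + 1×512 + 4×8 + 5 = 8741 (decimal)
Compare 1127 vs 8741: smaller = 1127
1127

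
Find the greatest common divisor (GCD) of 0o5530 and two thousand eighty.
Convert 0o5530 (octal) → 5×512 + 5×64 + 3×8 = 2904 (decimal)
Convert two thousand eighty (English words) → 2×1000 + 80 = 2080 (decimal)
Compute gcd(2904, 2080) = 8
8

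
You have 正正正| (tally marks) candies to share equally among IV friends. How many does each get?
Convert 正正正| (tally marks) → 5 + 5 + 5 + 1 = 16 (decimal)
Convert IV (Roman numeral) → 4 (decimal)
Compute 16 ÷ 4 = 4
4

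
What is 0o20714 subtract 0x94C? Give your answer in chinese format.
Convert 0o20714 (octal) → 2×4096 + 7×64 + 1×8 + 4 = 8652 (decimal)
Convert 0x94C (hexadecimal) → 9×256 + 4×16 + 12 = 2380 (decimal)
Compute 8652 - 2380 = 6272
Convert 6272 (decimal) → 6272 = 6×1000 + 2×100 + 7×10 + 2 → 六千二百七十二 (Chinese numeral)
六千二百七十二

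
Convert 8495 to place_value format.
Convert 8495 (decimal) → 8495 = 8×1000 + 4×100 + 9×10 + 5 → 8 thousands, 4 hundreds, 9 tens, 5 ones (place-value notation)
8 thousands, 4 hundreds, 9 tens, 5 ones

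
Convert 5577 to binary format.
Convert 5577 (decimal) → 5577 = 4096 + 1024 + 256 + 128 + 64 + 8 + 1 → 0b1010111001001 (binary)
0b1010111001001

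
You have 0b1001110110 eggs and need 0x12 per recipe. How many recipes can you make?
Convert 0b1001110110 (binary) → 512 + 64 + 32 + 16 + 4 + 2 = 630 (decimal)
Convert 0x12 (hexadecimal) → 1×16 + 2 = 18 (decimal)
Compute 630 ÷ 18 = 35
35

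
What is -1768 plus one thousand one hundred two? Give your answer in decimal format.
Convert one thousand one hundred two (English words) → 1×1000 + 1×100 + 2 = 1102 (decimal)
Compute -1768 + 1102 = -666
-666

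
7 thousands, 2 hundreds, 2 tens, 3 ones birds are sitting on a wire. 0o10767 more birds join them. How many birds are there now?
Convert 7 thousands, 2 hundreds, 2 tens, 3 ones (place-value notation) → 7×1000 + 2×100 + 2×10 + 3 = 7223 (decimal)
Convert 0o10767 (octal) → 1×4096 + 7×64 + 6×8 + 7 = 4599 (decimal)
Compute 7223 + 4599 = 11822
11822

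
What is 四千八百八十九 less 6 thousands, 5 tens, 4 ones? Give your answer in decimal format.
Convert 四千八百八十九 (Chinese numeral) → 4×1000 + 8×100 + 8×10 + 9 = 4889 (decimal)
Convert 6 thousands, 5 tens, 4 ones (place-value notation) → 6×1000 + 5×10 + 4 = 6054 (decimal)
Compute 4889 - 6054 = -1165
-1165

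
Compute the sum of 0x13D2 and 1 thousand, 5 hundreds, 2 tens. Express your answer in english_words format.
Convert 0x13D2 (hexadecimal) → 1×4096 + 3×256 + 13×16 + 2 = 5074 (decimal)
Convert 1 thousand, 5 hundreds, 2 tens (place-value notation) → 1×1000 + 5×100 + 2×10 = 1520 (decimal)
Compute 5074 + 1520 = 6594
Convert 6594 (decimal) → 6594 = 6×1000 + 5×100 + 94 → six thousand five hundred ninety-four (English words)
six thousand five hundred ninety-four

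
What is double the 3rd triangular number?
The 3rd triangular number = 3×4/2 = 6
Compute 6 × 2 = 12
12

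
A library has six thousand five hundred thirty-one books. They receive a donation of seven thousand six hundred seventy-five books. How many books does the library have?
Convert six thousand five hundred thirty-one (English words) → 6×1000 + 5×100 + 31 = 6531 (decimal)
Convert seven thousand six hundred seventy-five (English words) → 7×1000 + 6×100 + 75 = 7675 (decimal)
Compute 6531 + 7675 = 14206
14206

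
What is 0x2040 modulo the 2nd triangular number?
Convert 0x2040 (hexadecimal) → 2×4096 + 4×16 = 8256 (decimal)
Convert the 2nd triangular number (triangular index) → 2×3/2 = 3 (decimal)
Compute 8256 mod 3 = 0
0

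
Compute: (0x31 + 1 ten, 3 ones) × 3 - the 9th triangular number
Convert 0x31 (hexadecimal) → 3×16 + 1 = 49 (decimal)
Convert 1 ten, 3 ones (place-value notation) → 1×10 + 3 = 13 (decimal)
Convert the 9th triangular number (triangular index) → 9×10/2 = 45 (decimal)
Expression in decimal: (49 + 13) × 3 - 45
Parentheses first: 49 + 13 = 62
Multiply: 62 × 3 = 186
Subtract: 186 - 45 = 141
141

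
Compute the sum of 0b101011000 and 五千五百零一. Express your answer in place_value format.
Convert 0b101011000 (binary) → 256 + 64 + 16 + 8 = 344 (decimal)
Convert 五千五百零一 (Chinese numeral) → 5×1000 + 5×100 + 1 = 5501 (decimal)
Compute 344 + 5501 = 5845
Convert 5845 (decimal) → 5845 = 5×1000 + 8×100 + 4×10 + 5 → 5 thousands, 8 hundreds, 4 tens, 5 ones (place-value notation)
5 thousands, 8 hundreds, 4 tens, 5 ones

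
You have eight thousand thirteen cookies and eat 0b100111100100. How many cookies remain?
Convert eight thousand thirteen (English words) → 8×1000 + 13 = 8013 (decimal)
Convert 0b100111100100 (binary) → 2048 + 256 + 128 + 64 + 32 + 4 = 2532 (decimal)
Compute 8013 - 2532 = 5481
5481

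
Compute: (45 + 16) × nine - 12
Convert nine (English words) → 9 (decimal)
Expression in decimal: (45 + 16) × 9 - 12
Parentheses first: 45 + 16 = 61
Multiply: 61 × 9 = 549
Subtract: 549 - 12 = 537
537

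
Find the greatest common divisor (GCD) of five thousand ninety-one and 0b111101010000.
Convert five thousand ninety-one (English words) → 5×1000 + 91 = 5091 (decimal)
Convert 0b111101010000 (binary) → 2048 + 1024 + 512 + 256 + 64 + 16 = 3920 (decimal)
Compute gcd(5091, 3920) = 1
1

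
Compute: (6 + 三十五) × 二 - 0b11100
Convert 三十五 (Chinese numeral) → 3×10 + 5 = 35 (decimal)
Convert 二 (Chinese numeral) → 2 (decimal)
Convert 0b11100 (binary) → 16 + 8 + 4 = 28 (decimal)
Expression in decimal: (6 + 35) × 2 - 28
Parentheses first: 6 + 35 = 41
Multiply: 41 × 2 = 82
Subtract: 82 - 28 = 54
54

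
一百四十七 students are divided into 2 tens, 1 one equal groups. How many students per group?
Convert 一百四十七 (Chinese numeral) → 1×100 + 4×10 + 7 = 147 (decimal)
Convert 2 tens, 1 one (place-value notation) → 2×10 + 1 = 21 (decimal)
Compute 147 ÷ 21 = 7
7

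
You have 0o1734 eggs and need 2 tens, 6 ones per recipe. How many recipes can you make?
Convert 0o1734 (octal) → 1×512 + 7×64 + 3×8 + 4 = 988 (decimal)
Convert 2 tens, 6 ones (place-value notation) → 2×10 + 6 = 26 (decimal)
Compute 988 ÷ 26 = 38
38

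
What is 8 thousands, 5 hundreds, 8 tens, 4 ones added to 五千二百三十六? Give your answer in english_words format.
Convert 8 thousands, 5 hundreds, 8 tens, 4 ones (place-value notation) → 8×1000 + 5×100 + 8×10 + 4 = 8584 (decimal)
Convert 五千二百三十六 (Chinese numeral) → 5×1000 + 2×100 + 3×10 + 6 = 5236 (decimal)
Compute 8584 + 5236 = 13820
Convert 13820 (decimal) → 13820 = 13×1000 + 8×100 + 20 → thirteen thousand eight hundred twenty (English words)
thirteen thousand eight hundred twenty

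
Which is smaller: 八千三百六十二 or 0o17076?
Convert 八千三百六十二 (Chinese numeral) → 8×1000 + 3×100 + 6×10 + 2 = 8362 (decimal)
Convert 0o17076 (octal) → 1×4096 + 7×512 + 7×8 + 6 = 7742 (decimal)
Compare 8362 vs 7742: smaller = 7742
7742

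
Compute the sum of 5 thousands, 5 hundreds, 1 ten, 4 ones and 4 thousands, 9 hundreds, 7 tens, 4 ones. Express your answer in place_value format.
Convert 5 thousands, 5 hundreds, 1 ten, 4 ones (place-value notation) → 5×1000 + 5×100 + 1×10 + 4 = 5514 (decimal)
Convert 4 thousands, 9 hundreds, 7 tens, 4 ones (place-value notation) → 4×1000 + 9×100 + 7×10 + 4 = 4974 (decimal)
Compute 5514 + 4974 = 10488
Convert 10488 (decimal) → 10488 = 10×1000 + 4×100 + 8×10 + 8 → 10 thousands, 4 hundreds, 8 tens, 8 ones (place-value notation)
10 thousands, 4 hundreds, 8 tens, 8 ones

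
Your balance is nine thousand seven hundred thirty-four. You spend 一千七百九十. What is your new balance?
Convert nine thousand seven hundred thirty-four (English words) → 9×1000 + 7×100 + 34 = 9734 (decimal)
Convert 一千七百九十 (Chinese numeral) → 1×1000 + 7×100 + 9×10 = 1790 (decimal)
Compute 9734 - 1790 = 7944
7944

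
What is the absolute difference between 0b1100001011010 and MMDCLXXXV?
Convert 0b1100001011010 (binary) → 4096 + 2048 + 64 + 16 + 8 + 2 = 6234 (decimal)
Convert MMDCLXXXV (Roman numeral) → 1000 + 1000 + 500 + 100 + 50 + 10 + 10 + 10 + 5 = 2685 (decimal)
Compute |6234 - 2685| = 3549
3549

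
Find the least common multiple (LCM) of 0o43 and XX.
Convert 0o43 (octal) → 4×8 + 3 = 35 (decimal)
Convert XX (Roman numeral) → 10 + 10 = 20 (decimal)
Compute lcm(35, 20) = 140
140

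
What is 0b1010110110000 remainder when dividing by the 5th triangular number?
Convert 0b1010110110000 (binary) → 4096 + 1024 + 256 + 128 + 32 + 16 = 5552 (decimal)
Convert the 5th triangular number (triangular index) → 5×6/2 = 15 (decimal)
Compute 5552 mod 15 = 2
2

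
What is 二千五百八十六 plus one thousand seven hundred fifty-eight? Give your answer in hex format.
Convert 二千五百八十六 (Chinese numeral) → 2×1000 + 5×100 + 8×10 + 6 = 2586 (decimal)
Convert one thousand seven hundred fifty-eight (English words) → 1×1000 + 7×100 + 58 = 1758 (decimal)
Compute 2586 + 1758 = 4344
Convert 4344 (decimal) → 4344 = 1×4096 + 15×16 + 8 → 0x10F8 (hexadecimal)
0x10F8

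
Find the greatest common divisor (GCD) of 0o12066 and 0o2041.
Convert 0o12066 (octal) → 1×4096 + 2×512 + 6×8 + 6 = 5174 (decimal)
Convert 0o2041 (octal) → 2×512 + 4×8 + 1 = 1057 (decimal)
Compute gcd(5174, 1057) = 1
1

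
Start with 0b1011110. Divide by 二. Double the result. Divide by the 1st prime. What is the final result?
Convert 0b1011110 (binary) → 64 + 16 + 8 + 4 + 2 = 94 (decimal)
Start: 94
Convert 二 (Chinese numeral) → 2 (decimal)
94 ÷ 2 = 47
47 × 2 = 94
Convert the 1st prime (prime index) → 2 (decimal)
94 ÷ 2 = 47
47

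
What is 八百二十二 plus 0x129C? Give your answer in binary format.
Convert 八百二十二 (Chinese numeral) → 8×100 + 2×10 + 2 = 822 (decimal)
Convert 0x129C (hexadecimal) → 1×4096 + 2×256 + 9×16 + 12 = 4764 (decimal)
Compute 822 + 4764 = 5586
Convert 5586 (decimal) → 5586 = 4096 + 1024 + 256 + 128 + 64 + 16 + 2 → 0b1010111010010 (binary)
0b1010111010010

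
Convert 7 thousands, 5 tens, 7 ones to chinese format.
Convert 7 thousands, 5 tens, 7 ones (place-value notation) → 7×1000 + 5×10 + 7 = 7057 (decimal)
Convert 7057 (decimal) → 7057 = 7×1000 + 5×10 + 7 → 七千零五十七 (Chinese numeral)
七千零五十七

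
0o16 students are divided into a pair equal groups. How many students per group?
Convert 0o16 (octal) → 1×8 + 6 = 14 (decimal)
Convert a pair (colloquial) → 2 (decimal)
Compute 14 ÷ 2 = 7
7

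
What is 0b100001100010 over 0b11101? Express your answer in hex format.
Convert 0b100001100010 (binary) → 2048 + 64 + 32 + 2 = 2146 (decimal)
Convert 0b11101 (binary) → 16 + 8 + 4 + 1 = 29 (decimal)
Compute 2146 ÷ 29 = 74
Convert 74 (decimal) → 74 = 4×16 + 10 → 0x4A (hexadecimal)
0x4A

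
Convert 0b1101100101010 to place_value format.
Convert 0b1101100101010 (binary) → 4096 + 2048 + 512 + 256 + 32 + 8 + 2 = 6954 (decimal)
Convert 6954 (decimal) → 6954 = 6×1000 + 9×100 + 5×10 + 4 → 6 thousands, 9 hundreds, 5 tens, 4 ones (place-value notation)
6 thousands, 9 hundreds, 5 tens, 4 ones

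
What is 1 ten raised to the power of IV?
Convert 1 ten (place-value notation) → 1×10 = 10 (decimal)
Convert IV (Roman numeral) → 4 (decimal)
Compute 10 ^ 4 = 10000
10000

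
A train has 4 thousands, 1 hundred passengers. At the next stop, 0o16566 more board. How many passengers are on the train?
Convert 4 thousands, 1 hundred (place-value notation) → 4×1000 + 1×100 = 4100 (decimal)
Convert 0o16566 (octal) → 1×4096 + 6×512 + 5×64 + 6×8 + 6 = 7542 (decimal)
Compute 4100 + 7542 = 11642
11642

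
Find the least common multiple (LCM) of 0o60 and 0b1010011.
Convert 0o60 (octal) → 6×8 = 48 (decimal)
Convert 0b1010011 (binary) → 64 + 16 + 2 + 1 = 83 (decimal)
Compute lcm(48, 83) = 3984
3984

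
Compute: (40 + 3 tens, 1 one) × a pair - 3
Convert 3 tens, 1 one (place-value notation) → 3×10 + 1 = 31 (decimal)
Convert a pair (colloquial) → 2 (decimal)
Expression in decimal: (40 + 31) × 2 - 3
Parentheses first: 40 + 31 = 71
Multiply: 71 × 2 = 142
Subtract: 142 - 3 = 139
139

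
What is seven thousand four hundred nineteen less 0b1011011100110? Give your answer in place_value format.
Convert seven thousand four hundred nineteen (English words) → 7×1000 + 4×100 + 19 = 7419 (decimal)
Convert 0b1011011100110 (binary) → 4096 + 1024 + 512 + 128 + 64 + 32 + 4 + 2 = 5862 (decimal)
Compute 7419 - 5862 = 1557
Convert 1557 (decimal) → 1557 = 1×1000 + 5×100 + 5×10 + 7 → 1 thousand, 5 hundreds, 5 tens, 7 ones (place-value notation)
1 thousand, 5 hundreds, 5 tens, 7 ones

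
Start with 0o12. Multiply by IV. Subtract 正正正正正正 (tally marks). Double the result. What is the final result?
Convert 0o12 (octal) → 1×8 + 2 = 10 (decimal)
Start: 10
Convert IV (Roman numeral) → 4 (decimal)
10 × 4 = 40
Convert 正正正正正正 (tally marks) → 5 + 5 + 5 + 5 + 5 + 5 = 30 (decimal)
40 - 30 = 10
10 × 2 = 20
20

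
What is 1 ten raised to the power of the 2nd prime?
Convert 1 ten (place-value notation) → 1×10 = 10 (decimal)
Convert the 2nd prime (prime index) → 3 (decimal)
Compute 10 ^ 3 = 1000
1000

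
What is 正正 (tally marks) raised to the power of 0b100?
Convert 正正 (tally marks) → 5 + 5 = 10 (decimal)
Convert 0b100 (binary) → 4 (decimal)
Compute 10 ^ 4 = 10000
10000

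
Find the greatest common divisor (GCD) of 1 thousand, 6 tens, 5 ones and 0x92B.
Convert 1 thousand, 6 tens, 5 ones (place-value notation) → 1×1000 + 6×10 + 5 = 1065 (decimal)
Convert 0x92B (hexadecimal) → 9×256 + 2×16 + 11 = 2347 (decimal)
Compute gcd(1065, 2347) = 1
1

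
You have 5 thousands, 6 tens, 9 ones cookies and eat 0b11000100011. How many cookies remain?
Convert 5 thousands, 6 tens, 9 ones (place-value notation) → 5×1000 + 6×10 + 9 = 5069 (decimal)
Convert 0b11000100011 (binary) → 1024 + 512 + 32 + 2 + 1 = 1571 (decimal)
Compute 5069 - 1571 = 3498
3498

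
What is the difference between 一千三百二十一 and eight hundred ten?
Convert 一千三百二十一 (Chinese numeral) → 1×1000 + 3×100 + 2×10 + 1 = 1321 (decimal)
Convert eight hundred ten (English words) → 8×100 + 10 = 810 (decimal)
Difference: |1321 - 810| = 511
511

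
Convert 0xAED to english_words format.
Convert 0xAED (hexadecimal) → 10×256 + 14×16 + 13 = 2797 (decimal)
Convert 2797 (decimal) → 2797 = 2×1000 + 7×100 + 97 → two thousand seven hundred ninety-seven (English words)
two thousand seven hundred ninety-seven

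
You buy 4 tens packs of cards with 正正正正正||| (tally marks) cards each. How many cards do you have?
Convert 正正正正正||| (tally marks) → 5 + 5 + 5 + 5 + 5 + 3 = 28 (decimal)
Convert 4 tens (place-value notation) → 4×10 = 40 (decimal)
Compute 28 × 40 = 1120
1120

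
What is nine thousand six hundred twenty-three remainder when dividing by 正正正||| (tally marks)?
Convert nine thousand six hundred twenty-three (English words) → 9×1000 + 6×100 + 23 = 9623 (decimal)
Convert 正正正||| (tally marks) → 5 + 5 + 5 + 3 = 18 (decimal)
Compute 9623 mod 18 = 11
11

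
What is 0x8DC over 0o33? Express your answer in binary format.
Convert 0x8DC (hexadecimal) → 8×256 + 13×16 + 12 = 2268 (decimal)
Convert 0o33 (octal) → 3×8 + 3 = 27 (decimal)
Compute 2268 ÷ 27 = 84
Convert 84 (decimal) → 84 = 64 + 16 + 4 → 0b1010100 (binary)
0b1010100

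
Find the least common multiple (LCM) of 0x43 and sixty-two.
Convert 0x43 (hexadecimal) → 4×16 + 3 = 67 (decimal)
Convert sixty-two (English words) → 62 (decimal)
Compute lcm(67, 62) = 4154
4154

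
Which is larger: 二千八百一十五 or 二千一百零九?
Convert 二千八百一十五 (Chinese numeral) → 2×1000 + 8×100 + 1×10 + 5 = 2815 (decimal)
Convert 二千一百零九 (Chinese numeral) → 2×1000 + 1×100 + 9 = 2109 (decimal)
Compare 2815 vs 2109: larger = 2815
2815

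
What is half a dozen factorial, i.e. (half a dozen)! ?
Convert half a dozen (colloquial) → 6 (decimal)
Compute 6! = 720
720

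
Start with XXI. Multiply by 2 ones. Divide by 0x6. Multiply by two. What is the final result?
Convert XXI (Roman numeral) → 10 + 10 + 1 = 21 (decimal)
Start: 21
Convert 2 ones (place-value notation) → 2 (decimal)
21 × 2 = 42
Convert 0x6 (hexadecimal) → 6 (decimal)
42 ÷ 6 = 7
Convert two (English words) → 2 (decimal)
7 × 2 = 14
14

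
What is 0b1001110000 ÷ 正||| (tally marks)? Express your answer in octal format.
Convert 0b1001110000 (binary) → 512 + 64 + 32 + 16 = 624 (decimal)
Convert 正||| (tally marks) → 5 + 3 = 8 (decimal)
Compute 624 ÷ 8 = 78
Convert 78 (decimal) → 78 = 1×64 + 1×8 + 6 → 0o116 (octal)
0o116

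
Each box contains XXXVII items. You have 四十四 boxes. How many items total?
Convert XXXVII (Roman numeral) → 10 + 10 + 10 + 5 + 1 + 1 = 37 (decimal)
Convert 四十四 (Chinese numeral) → 4×10 + 4 = 44 (decimal)
Compute 37 × 44 = 1628
1628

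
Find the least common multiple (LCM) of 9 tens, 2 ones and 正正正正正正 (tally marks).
Convert 9 tens, 2 ones (place-value notation) → 9×10 + 2 = 92 (decimal)
Convert 正正正正正正 (tally marks) → 5 + 5 + 5 + 5 + 5 + 5 = 30 (decimal)
Compute lcm(92, 30) = 1380
1380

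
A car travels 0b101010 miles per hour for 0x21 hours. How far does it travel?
Convert 0b101010 (binary) → 32 + 8 + 2 = 42 (decimal)
Convert 0x21 (hexadecimal) → 2×16 + 1 = 33 (decimal)
Compute 42 × 33 = 1386
1386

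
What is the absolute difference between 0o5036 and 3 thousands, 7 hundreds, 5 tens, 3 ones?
Convert 0o5036 (octal) → 5×512 + 3×8 + 6 = 2590 (decimal)
Convert 3 thousands, 7 hundreds, 5 tens, 3 ones (place-value notation) → 3×1000 + 7×100 + 5×10 + 3 = 3753 (decimal)
Compute |2590 - 3753| = 1163
1163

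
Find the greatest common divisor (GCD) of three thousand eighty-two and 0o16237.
Convert three thousand eighty-two (English words) → 3×1000 + 82 = 3082 (decimal)
Convert 0o16237 (octal) → 1×4096 + 6×512 + 2×64 + 3×8 + 7 = 7327 (decimal)
Compute gcd(3082, 7327) = 1
1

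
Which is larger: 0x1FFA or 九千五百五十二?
Convert 0x1FFA (hexadecimal) → 1×4096 + 15×256 + 15×16 + 10 = 8186 (decimal)
Convert 九千五百五十二 (Chinese numeral) → 9×1000 + 5×100 + 5×10 + 2 = 9552 (decimal)
Compare 8186 vs 9552: larger = 9552
9552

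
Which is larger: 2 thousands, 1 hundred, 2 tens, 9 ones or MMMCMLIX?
Convert 2 thousands, 1 hundred, 2 tens, 9 ones (place-value notation) → 2×1000 + 1×100 + 2×10 + 9 = 2129 (decimal)
Convert MMMCMLIX (Roman numeral) → 1000 + 1000 + 1000 + 900 + 50 + 9 = 3959 (decimal)
Compare 2129 vs 3959: larger = 3959
3959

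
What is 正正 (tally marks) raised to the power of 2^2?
Convert 正正 (tally marks) → 5 + 5 = 10 (decimal)
Convert 2^2 (power) → 4 (decimal)
Compute 10 ^ 4 = 10000
10000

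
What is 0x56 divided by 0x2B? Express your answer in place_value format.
Convert 0x56 (hexadecimal) → 5×16 + 6 = 86 (decimal)
Convert 0x2B (hexadecimal) → 2×16 + 11 = 43 (decimal)
Compute 86 ÷ 43 = 2
Convert 2 (decimal) → 2 ones (place-value notation)
2 ones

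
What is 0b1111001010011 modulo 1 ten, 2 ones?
Convert 0b1111001010011 (binary) → 4096 + 2048 + 1024 + 512 + 64 + 16 + 2 + 1 = 7763 (decimal)
Convert 1 ten, 2 ones (place-value notation) → 1×10 + 2 = 12 (decimal)
Compute 7763 mod 12 = 11
11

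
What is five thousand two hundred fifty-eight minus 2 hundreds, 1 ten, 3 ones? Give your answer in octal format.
Convert five thousand two hundred fifty-eight (English words) → 5×1000 + 2×100 + 58 = 5258 (decimal)
Convert 2 hundreds, 1 ten, 3 ones (place-value notation) → 2×100 + 1×10 + 3 = 213 (decimal)
Compute 5258 - 213 = 5045
Convert 5045 (decimal) → 5045 = 1×4096 + 1×512 + 6×64 + 6×8 + 5 → 0o11665 (octal)
0o11665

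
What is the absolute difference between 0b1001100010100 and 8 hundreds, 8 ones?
Convert 0b1001100010100 (binary) → 4096 + 512 + 256 + 16 + 4 = 4884 (decimal)
Convert 8 hundreds, 8 ones (place-value notation) → 8×100 + 8 = 808 (decimal)
Compute |4884 - 808| = 4076
4076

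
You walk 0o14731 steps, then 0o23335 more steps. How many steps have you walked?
Convert 0o14731 (octal) → 1×4096 + 4×512 + 7×64 + 3×8 + 1 = 6617 (decimal)
Convert 0o23335 (octal) → 2×4096 + 3×512 + 3×64 + 3×8 + 5 = 9949 (decimal)
Compute 6617 + 9949 = 16566
16566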